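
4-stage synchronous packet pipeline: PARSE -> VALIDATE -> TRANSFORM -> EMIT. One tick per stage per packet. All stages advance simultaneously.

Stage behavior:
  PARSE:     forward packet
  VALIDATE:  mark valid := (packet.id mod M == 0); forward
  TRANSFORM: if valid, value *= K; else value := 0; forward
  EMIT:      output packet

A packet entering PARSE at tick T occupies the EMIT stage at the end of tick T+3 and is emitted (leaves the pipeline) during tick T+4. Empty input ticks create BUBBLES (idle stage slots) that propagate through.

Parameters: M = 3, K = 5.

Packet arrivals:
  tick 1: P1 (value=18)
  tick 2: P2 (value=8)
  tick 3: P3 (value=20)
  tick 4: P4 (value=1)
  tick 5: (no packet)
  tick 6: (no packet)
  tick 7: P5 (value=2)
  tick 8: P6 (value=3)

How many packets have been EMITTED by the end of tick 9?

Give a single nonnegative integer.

Answer: 4

Derivation:
Tick 1: [PARSE:P1(v=18,ok=F), VALIDATE:-, TRANSFORM:-, EMIT:-] out:-; in:P1
Tick 2: [PARSE:P2(v=8,ok=F), VALIDATE:P1(v=18,ok=F), TRANSFORM:-, EMIT:-] out:-; in:P2
Tick 3: [PARSE:P3(v=20,ok=F), VALIDATE:P2(v=8,ok=F), TRANSFORM:P1(v=0,ok=F), EMIT:-] out:-; in:P3
Tick 4: [PARSE:P4(v=1,ok=F), VALIDATE:P3(v=20,ok=T), TRANSFORM:P2(v=0,ok=F), EMIT:P1(v=0,ok=F)] out:-; in:P4
Tick 5: [PARSE:-, VALIDATE:P4(v=1,ok=F), TRANSFORM:P3(v=100,ok=T), EMIT:P2(v=0,ok=F)] out:P1(v=0); in:-
Tick 6: [PARSE:-, VALIDATE:-, TRANSFORM:P4(v=0,ok=F), EMIT:P3(v=100,ok=T)] out:P2(v=0); in:-
Tick 7: [PARSE:P5(v=2,ok=F), VALIDATE:-, TRANSFORM:-, EMIT:P4(v=0,ok=F)] out:P3(v=100); in:P5
Tick 8: [PARSE:P6(v=3,ok=F), VALIDATE:P5(v=2,ok=F), TRANSFORM:-, EMIT:-] out:P4(v=0); in:P6
Tick 9: [PARSE:-, VALIDATE:P6(v=3,ok=T), TRANSFORM:P5(v=0,ok=F), EMIT:-] out:-; in:-
Emitted by tick 9: ['P1', 'P2', 'P3', 'P4']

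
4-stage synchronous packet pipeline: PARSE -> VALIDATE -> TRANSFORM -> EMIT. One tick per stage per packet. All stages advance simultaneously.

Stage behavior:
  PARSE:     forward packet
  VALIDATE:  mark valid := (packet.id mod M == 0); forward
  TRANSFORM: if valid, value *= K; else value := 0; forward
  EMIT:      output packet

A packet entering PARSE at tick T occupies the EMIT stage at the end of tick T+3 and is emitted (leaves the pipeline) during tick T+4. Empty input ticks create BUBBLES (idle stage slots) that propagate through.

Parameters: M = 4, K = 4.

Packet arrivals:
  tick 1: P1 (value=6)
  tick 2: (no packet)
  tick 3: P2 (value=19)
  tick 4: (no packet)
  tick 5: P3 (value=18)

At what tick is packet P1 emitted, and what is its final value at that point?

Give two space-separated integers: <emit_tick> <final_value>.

Tick 1: [PARSE:P1(v=6,ok=F), VALIDATE:-, TRANSFORM:-, EMIT:-] out:-; in:P1
Tick 2: [PARSE:-, VALIDATE:P1(v=6,ok=F), TRANSFORM:-, EMIT:-] out:-; in:-
Tick 3: [PARSE:P2(v=19,ok=F), VALIDATE:-, TRANSFORM:P1(v=0,ok=F), EMIT:-] out:-; in:P2
Tick 4: [PARSE:-, VALIDATE:P2(v=19,ok=F), TRANSFORM:-, EMIT:P1(v=0,ok=F)] out:-; in:-
Tick 5: [PARSE:P3(v=18,ok=F), VALIDATE:-, TRANSFORM:P2(v=0,ok=F), EMIT:-] out:P1(v=0); in:P3
Tick 6: [PARSE:-, VALIDATE:P3(v=18,ok=F), TRANSFORM:-, EMIT:P2(v=0,ok=F)] out:-; in:-
Tick 7: [PARSE:-, VALIDATE:-, TRANSFORM:P3(v=0,ok=F), EMIT:-] out:P2(v=0); in:-
Tick 8: [PARSE:-, VALIDATE:-, TRANSFORM:-, EMIT:P3(v=0,ok=F)] out:-; in:-
Tick 9: [PARSE:-, VALIDATE:-, TRANSFORM:-, EMIT:-] out:P3(v=0); in:-
P1: arrives tick 1, valid=False (id=1, id%4=1), emit tick 5, final value 0

Answer: 5 0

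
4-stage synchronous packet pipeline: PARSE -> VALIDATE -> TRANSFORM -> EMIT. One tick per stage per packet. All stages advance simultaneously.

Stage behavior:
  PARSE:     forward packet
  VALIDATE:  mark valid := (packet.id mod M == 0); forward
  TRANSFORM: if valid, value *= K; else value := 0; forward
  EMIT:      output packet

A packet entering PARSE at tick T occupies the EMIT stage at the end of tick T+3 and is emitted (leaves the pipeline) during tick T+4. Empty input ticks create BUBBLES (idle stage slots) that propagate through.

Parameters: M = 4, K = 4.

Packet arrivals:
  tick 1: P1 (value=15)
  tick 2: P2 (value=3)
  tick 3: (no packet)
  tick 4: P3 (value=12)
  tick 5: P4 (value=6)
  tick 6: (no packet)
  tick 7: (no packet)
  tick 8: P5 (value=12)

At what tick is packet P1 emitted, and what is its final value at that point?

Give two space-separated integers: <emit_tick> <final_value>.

Tick 1: [PARSE:P1(v=15,ok=F), VALIDATE:-, TRANSFORM:-, EMIT:-] out:-; in:P1
Tick 2: [PARSE:P2(v=3,ok=F), VALIDATE:P1(v=15,ok=F), TRANSFORM:-, EMIT:-] out:-; in:P2
Tick 3: [PARSE:-, VALIDATE:P2(v=3,ok=F), TRANSFORM:P1(v=0,ok=F), EMIT:-] out:-; in:-
Tick 4: [PARSE:P3(v=12,ok=F), VALIDATE:-, TRANSFORM:P2(v=0,ok=F), EMIT:P1(v=0,ok=F)] out:-; in:P3
Tick 5: [PARSE:P4(v=6,ok=F), VALIDATE:P3(v=12,ok=F), TRANSFORM:-, EMIT:P2(v=0,ok=F)] out:P1(v=0); in:P4
Tick 6: [PARSE:-, VALIDATE:P4(v=6,ok=T), TRANSFORM:P3(v=0,ok=F), EMIT:-] out:P2(v=0); in:-
Tick 7: [PARSE:-, VALIDATE:-, TRANSFORM:P4(v=24,ok=T), EMIT:P3(v=0,ok=F)] out:-; in:-
Tick 8: [PARSE:P5(v=12,ok=F), VALIDATE:-, TRANSFORM:-, EMIT:P4(v=24,ok=T)] out:P3(v=0); in:P5
Tick 9: [PARSE:-, VALIDATE:P5(v=12,ok=F), TRANSFORM:-, EMIT:-] out:P4(v=24); in:-
Tick 10: [PARSE:-, VALIDATE:-, TRANSFORM:P5(v=0,ok=F), EMIT:-] out:-; in:-
Tick 11: [PARSE:-, VALIDATE:-, TRANSFORM:-, EMIT:P5(v=0,ok=F)] out:-; in:-
Tick 12: [PARSE:-, VALIDATE:-, TRANSFORM:-, EMIT:-] out:P5(v=0); in:-
P1: arrives tick 1, valid=False (id=1, id%4=1), emit tick 5, final value 0

Answer: 5 0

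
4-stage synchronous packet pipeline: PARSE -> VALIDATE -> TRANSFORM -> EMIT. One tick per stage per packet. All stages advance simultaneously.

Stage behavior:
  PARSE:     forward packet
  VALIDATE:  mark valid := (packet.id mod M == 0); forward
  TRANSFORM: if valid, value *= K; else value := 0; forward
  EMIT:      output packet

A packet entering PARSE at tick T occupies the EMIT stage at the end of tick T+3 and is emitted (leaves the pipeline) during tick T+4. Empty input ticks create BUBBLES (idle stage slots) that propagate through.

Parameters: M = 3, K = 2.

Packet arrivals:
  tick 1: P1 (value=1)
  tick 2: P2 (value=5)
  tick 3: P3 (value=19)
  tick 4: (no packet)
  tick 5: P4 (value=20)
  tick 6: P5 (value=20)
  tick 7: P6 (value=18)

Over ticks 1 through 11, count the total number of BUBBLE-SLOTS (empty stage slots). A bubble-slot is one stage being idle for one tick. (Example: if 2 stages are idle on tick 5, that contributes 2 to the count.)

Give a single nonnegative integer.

Tick 1: [PARSE:P1(v=1,ok=F), VALIDATE:-, TRANSFORM:-, EMIT:-] out:-; bubbles=3
Tick 2: [PARSE:P2(v=5,ok=F), VALIDATE:P1(v=1,ok=F), TRANSFORM:-, EMIT:-] out:-; bubbles=2
Tick 3: [PARSE:P3(v=19,ok=F), VALIDATE:P2(v=5,ok=F), TRANSFORM:P1(v=0,ok=F), EMIT:-] out:-; bubbles=1
Tick 4: [PARSE:-, VALIDATE:P3(v=19,ok=T), TRANSFORM:P2(v=0,ok=F), EMIT:P1(v=0,ok=F)] out:-; bubbles=1
Tick 5: [PARSE:P4(v=20,ok=F), VALIDATE:-, TRANSFORM:P3(v=38,ok=T), EMIT:P2(v=0,ok=F)] out:P1(v=0); bubbles=1
Tick 6: [PARSE:P5(v=20,ok=F), VALIDATE:P4(v=20,ok=F), TRANSFORM:-, EMIT:P3(v=38,ok=T)] out:P2(v=0); bubbles=1
Tick 7: [PARSE:P6(v=18,ok=F), VALIDATE:P5(v=20,ok=F), TRANSFORM:P4(v=0,ok=F), EMIT:-] out:P3(v=38); bubbles=1
Tick 8: [PARSE:-, VALIDATE:P6(v=18,ok=T), TRANSFORM:P5(v=0,ok=F), EMIT:P4(v=0,ok=F)] out:-; bubbles=1
Tick 9: [PARSE:-, VALIDATE:-, TRANSFORM:P6(v=36,ok=T), EMIT:P5(v=0,ok=F)] out:P4(v=0); bubbles=2
Tick 10: [PARSE:-, VALIDATE:-, TRANSFORM:-, EMIT:P6(v=36,ok=T)] out:P5(v=0); bubbles=3
Tick 11: [PARSE:-, VALIDATE:-, TRANSFORM:-, EMIT:-] out:P6(v=36); bubbles=4
Total bubble-slots: 20

Answer: 20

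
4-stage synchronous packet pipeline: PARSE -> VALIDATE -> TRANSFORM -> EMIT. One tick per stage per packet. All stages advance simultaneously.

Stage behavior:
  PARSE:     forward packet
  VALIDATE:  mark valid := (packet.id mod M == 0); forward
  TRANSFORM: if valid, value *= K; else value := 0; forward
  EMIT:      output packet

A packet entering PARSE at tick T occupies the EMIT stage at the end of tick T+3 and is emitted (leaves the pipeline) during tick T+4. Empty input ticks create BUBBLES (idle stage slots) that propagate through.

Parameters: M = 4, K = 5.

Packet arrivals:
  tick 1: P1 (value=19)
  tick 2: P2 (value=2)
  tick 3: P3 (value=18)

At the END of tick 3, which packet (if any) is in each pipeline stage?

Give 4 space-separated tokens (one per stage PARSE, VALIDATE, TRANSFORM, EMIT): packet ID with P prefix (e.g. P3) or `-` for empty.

Answer: P3 P2 P1 -

Derivation:
Tick 1: [PARSE:P1(v=19,ok=F), VALIDATE:-, TRANSFORM:-, EMIT:-] out:-; in:P1
Tick 2: [PARSE:P2(v=2,ok=F), VALIDATE:P1(v=19,ok=F), TRANSFORM:-, EMIT:-] out:-; in:P2
Tick 3: [PARSE:P3(v=18,ok=F), VALIDATE:P2(v=2,ok=F), TRANSFORM:P1(v=0,ok=F), EMIT:-] out:-; in:P3
At end of tick 3: ['P3', 'P2', 'P1', '-']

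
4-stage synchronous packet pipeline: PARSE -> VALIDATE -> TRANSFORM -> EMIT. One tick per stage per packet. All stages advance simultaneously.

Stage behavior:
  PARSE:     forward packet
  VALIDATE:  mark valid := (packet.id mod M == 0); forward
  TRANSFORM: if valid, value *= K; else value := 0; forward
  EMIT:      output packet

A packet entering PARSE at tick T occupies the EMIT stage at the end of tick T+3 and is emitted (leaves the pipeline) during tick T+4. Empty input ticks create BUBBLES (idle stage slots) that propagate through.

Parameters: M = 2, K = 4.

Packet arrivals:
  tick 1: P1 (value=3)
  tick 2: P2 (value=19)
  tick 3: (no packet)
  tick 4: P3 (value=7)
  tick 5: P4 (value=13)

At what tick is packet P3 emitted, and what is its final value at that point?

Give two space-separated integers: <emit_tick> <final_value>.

Tick 1: [PARSE:P1(v=3,ok=F), VALIDATE:-, TRANSFORM:-, EMIT:-] out:-; in:P1
Tick 2: [PARSE:P2(v=19,ok=F), VALIDATE:P1(v=3,ok=F), TRANSFORM:-, EMIT:-] out:-; in:P2
Tick 3: [PARSE:-, VALIDATE:P2(v=19,ok=T), TRANSFORM:P1(v=0,ok=F), EMIT:-] out:-; in:-
Tick 4: [PARSE:P3(v=7,ok=F), VALIDATE:-, TRANSFORM:P2(v=76,ok=T), EMIT:P1(v=0,ok=F)] out:-; in:P3
Tick 5: [PARSE:P4(v=13,ok=F), VALIDATE:P3(v=7,ok=F), TRANSFORM:-, EMIT:P2(v=76,ok=T)] out:P1(v=0); in:P4
Tick 6: [PARSE:-, VALIDATE:P4(v=13,ok=T), TRANSFORM:P3(v=0,ok=F), EMIT:-] out:P2(v=76); in:-
Tick 7: [PARSE:-, VALIDATE:-, TRANSFORM:P4(v=52,ok=T), EMIT:P3(v=0,ok=F)] out:-; in:-
Tick 8: [PARSE:-, VALIDATE:-, TRANSFORM:-, EMIT:P4(v=52,ok=T)] out:P3(v=0); in:-
Tick 9: [PARSE:-, VALIDATE:-, TRANSFORM:-, EMIT:-] out:P4(v=52); in:-
P3: arrives tick 4, valid=False (id=3, id%2=1), emit tick 8, final value 0

Answer: 8 0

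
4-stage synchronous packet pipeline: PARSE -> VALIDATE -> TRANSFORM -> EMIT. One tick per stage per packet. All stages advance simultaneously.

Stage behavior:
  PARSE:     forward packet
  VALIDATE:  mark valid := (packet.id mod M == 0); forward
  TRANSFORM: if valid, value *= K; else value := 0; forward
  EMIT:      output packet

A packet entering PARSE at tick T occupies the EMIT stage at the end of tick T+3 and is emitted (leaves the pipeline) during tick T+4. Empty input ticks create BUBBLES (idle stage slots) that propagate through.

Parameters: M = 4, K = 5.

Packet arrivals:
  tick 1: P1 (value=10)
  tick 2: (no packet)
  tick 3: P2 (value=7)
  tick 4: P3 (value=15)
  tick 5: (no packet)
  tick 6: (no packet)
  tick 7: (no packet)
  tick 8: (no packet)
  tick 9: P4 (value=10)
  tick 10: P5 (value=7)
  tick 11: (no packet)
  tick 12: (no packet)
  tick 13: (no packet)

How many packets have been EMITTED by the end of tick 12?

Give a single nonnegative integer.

Tick 1: [PARSE:P1(v=10,ok=F), VALIDATE:-, TRANSFORM:-, EMIT:-] out:-; in:P1
Tick 2: [PARSE:-, VALIDATE:P1(v=10,ok=F), TRANSFORM:-, EMIT:-] out:-; in:-
Tick 3: [PARSE:P2(v=7,ok=F), VALIDATE:-, TRANSFORM:P1(v=0,ok=F), EMIT:-] out:-; in:P2
Tick 4: [PARSE:P3(v=15,ok=F), VALIDATE:P2(v=7,ok=F), TRANSFORM:-, EMIT:P1(v=0,ok=F)] out:-; in:P3
Tick 5: [PARSE:-, VALIDATE:P3(v=15,ok=F), TRANSFORM:P2(v=0,ok=F), EMIT:-] out:P1(v=0); in:-
Tick 6: [PARSE:-, VALIDATE:-, TRANSFORM:P3(v=0,ok=F), EMIT:P2(v=0,ok=F)] out:-; in:-
Tick 7: [PARSE:-, VALIDATE:-, TRANSFORM:-, EMIT:P3(v=0,ok=F)] out:P2(v=0); in:-
Tick 8: [PARSE:-, VALIDATE:-, TRANSFORM:-, EMIT:-] out:P3(v=0); in:-
Tick 9: [PARSE:P4(v=10,ok=F), VALIDATE:-, TRANSFORM:-, EMIT:-] out:-; in:P4
Tick 10: [PARSE:P5(v=7,ok=F), VALIDATE:P4(v=10,ok=T), TRANSFORM:-, EMIT:-] out:-; in:P5
Tick 11: [PARSE:-, VALIDATE:P5(v=7,ok=F), TRANSFORM:P4(v=50,ok=T), EMIT:-] out:-; in:-
Tick 12: [PARSE:-, VALIDATE:-, TRANSFORM:P5(v=0,ok=F), EMIT:P4(v=50,ok=T)] out:-; in:-
Emitted by tick 12: ['P1', 'P2', 'P3']

Answer: 3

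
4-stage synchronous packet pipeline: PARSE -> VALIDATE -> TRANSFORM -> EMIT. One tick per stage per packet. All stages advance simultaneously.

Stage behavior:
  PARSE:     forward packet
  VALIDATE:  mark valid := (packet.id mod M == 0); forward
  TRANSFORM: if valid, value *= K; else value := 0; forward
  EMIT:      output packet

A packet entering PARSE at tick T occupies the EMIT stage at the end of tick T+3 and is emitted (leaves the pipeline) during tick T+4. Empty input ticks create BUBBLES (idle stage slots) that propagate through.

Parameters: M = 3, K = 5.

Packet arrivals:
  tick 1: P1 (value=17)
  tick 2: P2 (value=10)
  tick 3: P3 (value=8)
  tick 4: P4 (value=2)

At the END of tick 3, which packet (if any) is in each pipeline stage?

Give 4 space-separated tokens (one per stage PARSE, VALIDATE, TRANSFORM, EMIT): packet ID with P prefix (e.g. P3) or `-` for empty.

Tick 1: [PARSE:P1(v=17,ok=F), VALIDATE:-, TRANSFORM:-, EMIT:-] out:-; in:P1
Tick 2: [PARSE:P2(v=10,ok=F), VALIDATE:P1(v=17,ok=F), TRANSFORM:-, EMIT:-] out:-; in:P2
Tick 3: [PARSE:P3(v=8,ok=F), VALIDATE:P2(v=10,ok=F), TRANSFORM:P1(v=0,ok=F), EMIT:-] out:-; in:P3
At end of tick 3: ['P3', 'P2', 'P1', '-']

Answer: P3 P2 P1 -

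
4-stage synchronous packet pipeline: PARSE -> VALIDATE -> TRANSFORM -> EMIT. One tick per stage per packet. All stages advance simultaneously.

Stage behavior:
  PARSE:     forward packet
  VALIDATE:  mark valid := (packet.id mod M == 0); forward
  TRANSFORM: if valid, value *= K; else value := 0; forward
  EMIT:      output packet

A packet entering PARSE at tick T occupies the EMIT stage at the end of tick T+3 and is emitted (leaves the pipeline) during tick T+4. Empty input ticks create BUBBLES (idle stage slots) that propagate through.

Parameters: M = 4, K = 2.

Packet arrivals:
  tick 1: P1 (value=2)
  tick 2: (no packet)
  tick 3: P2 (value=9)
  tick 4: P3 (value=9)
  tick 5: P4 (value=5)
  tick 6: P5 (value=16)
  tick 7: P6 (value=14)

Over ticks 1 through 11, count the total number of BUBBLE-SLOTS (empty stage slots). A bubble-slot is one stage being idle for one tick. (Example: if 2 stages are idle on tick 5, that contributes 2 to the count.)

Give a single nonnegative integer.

Answer: 20

Derivation:
Tick 1: [PARSE:P1(v=2,ok=F), VALIDATE:-, TRANSFORM:-, EMIT:-] out:-; bubbles=3
Tick 2: [PARSE:-, VALIDATE:P1(v=2,ok=F), TRANSFORM:-, EMIT:-] out:-; bubbles=3
Tick 3: [PARSE:P2(v=9,ok=F), VALIDATE:-, TRANSFORM:P1(v=0,ok=F), EMIT:-] out:-; bubbles=2
Tick 4: [PARSE:P3(v=9,ok=F), VALIDATE:P2(v=9,ok=F), TRANSFORM:-, EMIT:P1(v=0,ok=F)] out:-; bubbles=1
Tick 5: [PARSE:P4(v=5,ok=F), VALIDATE:P3(v=9,ok=F), TRANSFORM:P2(v=0,ok=F), EMIT:-] out:P1(v=0); bubbles=1
Tick 6: [PARSE:P5(v=16,ok=F), VALIDATE:P4(v=5,ok=T), TRANSFORM:P3(v=0,ok=F), EMIT:P2(v=0,ok=F)] out:-; bubbles=0
Tick 7: [PARSE:P6(v=14,ok=F), VALIDATE:P5(v=16,ok=F), TRANSFORM:P4(v=10,ok=T), EMIT:P3(v=0,ok=F)] out:P2(v=0); bubbles=0
Tick 8: [PARSE:-, VALIDATE:P6(v=14,ok=F), TRANSFORM:P5(v=0,ok=F), EMIT:P4(v=10,ok=T)] out:P3(v=0); bubbles=1
Tick 9: [PARSE:-, VALIDATE:-, TRANSFORM:P6(v=0,ok=F), EMIT:P5(v=0,ok=F)] out:P4(v=10); bubbles=2
Tick 10: [PARSE:-, VALIDATE:-, TRANSFORM:-, EMIT:P6(v=0,ok=F)] out:P5(v=0); bubbles=3
Tick 11: [PARSE:-, VALIDATE:-, TRANSFORM:-, EMIT:-] out:P6(v=0); bubbles=4
Total bubble-slots: 20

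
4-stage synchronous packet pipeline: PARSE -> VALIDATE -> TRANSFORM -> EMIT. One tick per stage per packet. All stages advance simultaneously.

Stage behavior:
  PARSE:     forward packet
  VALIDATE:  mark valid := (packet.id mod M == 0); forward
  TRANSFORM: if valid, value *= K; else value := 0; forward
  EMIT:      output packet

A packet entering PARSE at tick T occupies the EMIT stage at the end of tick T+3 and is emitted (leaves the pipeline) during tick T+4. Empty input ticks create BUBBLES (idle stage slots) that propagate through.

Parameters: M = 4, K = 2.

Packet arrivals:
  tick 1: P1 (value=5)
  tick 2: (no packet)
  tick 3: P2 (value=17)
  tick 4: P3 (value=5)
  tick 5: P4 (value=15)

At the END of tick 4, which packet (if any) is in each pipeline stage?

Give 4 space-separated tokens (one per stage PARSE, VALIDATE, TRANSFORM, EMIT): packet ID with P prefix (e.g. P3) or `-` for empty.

Tick 1: [PARSE:P1(v=5,ok=F), VALIDATE:-, TRANSFORM:-, EMIT:-] out:-; in:P1
Tick 2: [PARSE:-, VALIDATE:P1(v=5,ok=F), TRANSFORM:-, EMIT:-] out:-; in:-
Tick 3: [PARSE:P2(v=17,ok=F), VALIDATE:-, TRANSFORM:P1(v=0,ok=F), EMIT:-] out:-; in:P2
Tick 4: [PARSE:P3(v=5,ok=F), VALIDATE:P2(v=17,ok=F), TRANSFORM:-, EMIT:P1(v=0,ok=F)] out:-; in:P3
At end of tick 4: ['P3', 'P2', '-', 'P1']

Answer: P3 P2 - P1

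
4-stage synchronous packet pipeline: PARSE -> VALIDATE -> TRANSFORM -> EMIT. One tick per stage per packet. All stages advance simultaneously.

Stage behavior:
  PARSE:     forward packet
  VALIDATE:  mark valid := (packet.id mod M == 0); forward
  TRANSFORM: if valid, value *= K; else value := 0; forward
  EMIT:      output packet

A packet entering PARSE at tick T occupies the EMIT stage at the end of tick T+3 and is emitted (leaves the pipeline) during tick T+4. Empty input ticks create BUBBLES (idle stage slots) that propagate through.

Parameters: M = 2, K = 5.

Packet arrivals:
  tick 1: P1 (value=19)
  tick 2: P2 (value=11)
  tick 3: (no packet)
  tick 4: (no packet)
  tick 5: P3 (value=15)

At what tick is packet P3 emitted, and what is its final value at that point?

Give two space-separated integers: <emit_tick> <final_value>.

Tick 1: [PARSE:P1(v=19,ok=F), VALIDATE:-, TRANSFORM:-, EMIT:-] out:-; in:P1
Tick 2: [PARSE:P2(v=11,ok=F), VALIDATE:P1(v=19,ok=F), TRANSFORM:-, EMIT:-] out:-; in:P2
Tick 3: [PARSE:-, VALIDATE:P2(v=11,ok=T), TRANSFORM:P1(v=0,ok=F), EMIT:-] out:-; in:-
Tick 4: [PARSE:-, VALIDATE:-, TRANSFORM:P2(v=55,ok=T), EMIT:P1(v=0,ok=F)] out:-; in:-
Tick 5: [PARSE:P3(v=15,ok=F), VALIDATE:-, TRANSFORM:-, EMIT:P2(v=55,ok=T)] out:P1(v=0); in:P3
Tick 6: [PARSE:-, VALIDATE:P3(v=15,ok=F), TRANSFORM:-, EMIT:-] out:P2(v=55); in:-
Tick 7: [PARSE:-, VALIDATE:-, TRANSFORM:P3(v=0,ok=F), EMIT:-] out:-; in:-
Tick 8: [PARSE:-, VALIDATE:-, TRANSFORM:-, EMIT:P3(v=0,ok=F)] out:-; in:-
Tick 9: [PARSE:-, VALIDATE:-, TRANSFORM:-, EMIT:-] out:P3(v=0); in:-
P3: arrives tick 5, valid=False (id=3, id%2=1), emit tick 9, final value 0

Answer: 9 0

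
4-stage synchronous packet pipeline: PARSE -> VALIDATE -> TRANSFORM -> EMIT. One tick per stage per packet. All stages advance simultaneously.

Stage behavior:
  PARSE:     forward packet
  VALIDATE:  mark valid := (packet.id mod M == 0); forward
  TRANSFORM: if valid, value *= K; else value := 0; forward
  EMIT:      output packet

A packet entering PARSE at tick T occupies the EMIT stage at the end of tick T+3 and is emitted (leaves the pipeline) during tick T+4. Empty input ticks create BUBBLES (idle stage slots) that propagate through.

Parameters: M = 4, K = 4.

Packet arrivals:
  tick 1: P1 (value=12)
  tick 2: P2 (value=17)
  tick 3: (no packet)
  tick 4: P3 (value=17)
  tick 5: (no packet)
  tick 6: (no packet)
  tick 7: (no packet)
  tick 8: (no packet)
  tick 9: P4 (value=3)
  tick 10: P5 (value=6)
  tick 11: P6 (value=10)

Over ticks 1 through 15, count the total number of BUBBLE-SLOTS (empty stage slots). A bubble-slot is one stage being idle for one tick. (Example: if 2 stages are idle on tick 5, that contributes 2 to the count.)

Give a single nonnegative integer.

Answer: 36

Derivation:
Tick 1: [PARSE:P1(v=12,ok=F), VALIDATE:-, TRANSFORM:-, EMIT:-] out:-; bubbles=3
Tick 2: [PARSE:P2(v=17,ok=F), VALIDATE:P1(v=12,ok=F), TRANSFORM:-, EMIT:-] out:-; bubbles=2
Tick 3: [PARSE:-, VALIDATE:P2(v=17,ok=F), TRANSFORM:P1(v=0,ok=F), EMIT:-] out:-; bubbles=2
Tick 4: [PARSE:P3(v=17,ok=F), VALIDATE:-, TRANSFORM:P2(v=0,ok=F), EMIT:P1(v=0,ok=F)] out:-; bubbles=1
Tick 5: [PARSE:-, VALIDATE:P3(v=17,ok=F), TRANSFORM:-, EMIT:P2(v=0,ok=F)] out:P1(v=0); bubbles=2
Tick 6: [PARSE:-, VALIDATE:-, TRANSFORM:P3(v=0,ok=F), EMIT:-] out:P2(v=0); bubbles=3
Tick 7: [PARSE:-, VALIDATE:-, TRANSFORM:-, EMIT:P3(v=0,ok=F)] out:-; bubbles=3
Tick 8: [PARSE:-, VALIDATE:-, TRANSFORM:-, EMIT:-] out:P3(v=0); bubbles=4
Tick 9: [PARSE:P4(v=3,ok=F), VALIDATE:-, TRANSFORM:-, EMIT:-] out:-; bubbles=3
Tick 10: [PARSE:P5(v=6,ok=F), VALIDATE:P4(v=3,ok=T), TRANSFORM:-, EMIT:-] out:-; bubbles=2
Tick 11: [PARSE:P6(v=10,ok=F), VALIDATE:P5(v=6,ok=F), TRANSFORM:P4(v=12,ok=T), EMIT:-] out:-; bubbles=1
Tick 12: [PARSE:-, VALIDATE:P6(v=10,ok=F), TRANSFORM:P5(v=0,ok=F), EMIT:P4(v=12,ok=T)] out:-; bubbles=1
Tick 13: [PARSE:-, VALIDATE:-, TRANSFORM:P6(v=0,ok=F), EMIT:P5(v=0,ok=F)] out:P4(v=12); bubbles=2
Tick 14: [PARSE:-, VALIDATE:-, TRANSFORM:-, EMIT:P6(v=0,ok=F)] out:P5(v=0); bubbles=3
Tick 15: [PARSE:-, VALIDATE:-, TRANSFORM:-, EMIT:-] out:P6(v=0); bubbles=4
Total bubble-slots: 36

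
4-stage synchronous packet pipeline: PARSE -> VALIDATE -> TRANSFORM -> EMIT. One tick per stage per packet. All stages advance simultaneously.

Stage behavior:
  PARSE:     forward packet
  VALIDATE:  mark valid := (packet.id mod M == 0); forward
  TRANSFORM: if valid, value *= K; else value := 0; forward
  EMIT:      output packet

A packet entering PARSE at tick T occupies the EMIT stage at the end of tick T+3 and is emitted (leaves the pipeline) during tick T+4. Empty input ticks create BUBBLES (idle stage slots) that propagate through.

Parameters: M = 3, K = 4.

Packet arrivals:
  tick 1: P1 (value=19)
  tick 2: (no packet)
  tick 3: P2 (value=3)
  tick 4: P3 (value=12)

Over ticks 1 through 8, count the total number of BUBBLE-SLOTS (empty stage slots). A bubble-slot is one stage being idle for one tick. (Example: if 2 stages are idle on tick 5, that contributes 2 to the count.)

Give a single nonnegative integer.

Answer: 20

Derivation:
Tick 1: [PARSE:P1(v=19,ok=F), VALIDATE:-, TRANSFORM:-, EMIT:-] out:-; bubbles=3
Tick 2: [PARSE:-, VALIDATE:P1(v=19,ok=F), TRANSFORM:-, EMIT:-] out:-; bubbles=3
Tick 3: [PARSE:P2(v=3,ok=F), VALIDATE:-, TRANSFORM:P1(v=0,ok=F), EMIT:-] out:-; bubbles=2
Tick 4: [PARSE:P3(v=12,ok=F), VALIDATE:P2(v=3,ok=F), TRANSFORM:-, EMIT:P1(v=0,ok=F)] out:-; bubbles=1
Tick 5: [PARSE:-, VALIDATE:P3(v=12,ok=T), TRANSFORM:P2(v=0,ok=F), EMIT:-] out:P1(v=0); bubbles=2
Tick 6: [PARSE:-, VALIDATE:-, TRANSFORM:P3(v=48,ok=T), EMIT:P2(v=0,ok=F)] out:-; bubbles=2
Tick 7: [PARSE:-, VALIDATE:-, TRANSFORM:-, EMIT:P3(v=48,ok=T)] out:P2(v=0); bubbles=3
Tick 8: [PARSE:-, VALIDATE:-, TRANSFORM:-, EMIT:-] out:P3(v=48); bubbles=4
Total bubble-slots: 20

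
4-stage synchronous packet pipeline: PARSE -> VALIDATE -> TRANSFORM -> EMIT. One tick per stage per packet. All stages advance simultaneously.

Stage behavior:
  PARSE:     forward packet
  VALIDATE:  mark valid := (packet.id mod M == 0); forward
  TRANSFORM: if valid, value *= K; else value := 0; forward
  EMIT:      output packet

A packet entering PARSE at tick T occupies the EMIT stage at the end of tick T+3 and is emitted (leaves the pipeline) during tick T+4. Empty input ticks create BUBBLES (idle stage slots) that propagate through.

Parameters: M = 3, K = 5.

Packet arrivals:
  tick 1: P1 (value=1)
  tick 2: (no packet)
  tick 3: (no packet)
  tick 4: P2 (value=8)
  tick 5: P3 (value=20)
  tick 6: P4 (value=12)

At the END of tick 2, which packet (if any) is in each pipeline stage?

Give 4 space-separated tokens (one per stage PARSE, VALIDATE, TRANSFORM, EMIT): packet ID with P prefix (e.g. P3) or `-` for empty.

Answer: - P1 - -

Derivation:
Tick 1: [PARSE:P1(v=1,ok=F), VALIDATE:-, TRANSFORM:-, EMIT:-] out:-; in:P1
Tick 2: [PARSE:-, VALIDATE:P1(v=1,ok=F), TRANSFORM:-, EMIT:-] out:-; in:-
At end of tick 2: ['-', 'P1', '-', '-']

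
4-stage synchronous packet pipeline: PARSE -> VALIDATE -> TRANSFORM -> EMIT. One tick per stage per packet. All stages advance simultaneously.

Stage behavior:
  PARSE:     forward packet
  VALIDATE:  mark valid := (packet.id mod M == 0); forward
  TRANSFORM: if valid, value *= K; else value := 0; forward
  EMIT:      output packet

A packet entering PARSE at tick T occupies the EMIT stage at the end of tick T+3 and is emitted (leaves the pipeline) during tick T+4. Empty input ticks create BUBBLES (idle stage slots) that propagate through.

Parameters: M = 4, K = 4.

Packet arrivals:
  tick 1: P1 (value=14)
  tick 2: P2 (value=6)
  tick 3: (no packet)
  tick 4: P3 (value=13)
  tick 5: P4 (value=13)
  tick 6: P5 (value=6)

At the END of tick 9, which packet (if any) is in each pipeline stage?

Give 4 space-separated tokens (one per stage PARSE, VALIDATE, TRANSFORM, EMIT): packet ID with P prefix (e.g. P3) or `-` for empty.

Answer: - - - P5

Derivation:
Tick 1: [PARSE:P1(v=14,ok=F), VALIDATE:-, TRANSFORM:-, EMIT:-] out:-; in:P1
Tick 2: [PARSE:P2(v=6,ok=F), VALIDATE:P1(v=14,ok=F), TRANSFORM:-, EMIT:-] out:-; in:P2
Tick 3: [PARSE:-, VALIDATE:P2(v=6,ok=F), TRANSFORM:P1(v=0,ok=F), EMIT:-] out:-; in:-
Tick 4: [PARSE:P3(v=13,ok=F), VALIDATE:-, TRANSFORM:P2(v=0,ok=F), EMIT:P1(v=0,ok=F)] out:-; in:P3
Tick 5: [PARSE:P4(v=13,ok=F), VALIDATE:P3(v=13,ok=F), TRANSFORM:-, EMIT:P2(v=0,ok=F)] out:P1(v=0); in:P4
Tick 6: [PARSE:P5(v=6,ok=F), VALIDATE:P4(v=13,ok=T), TRANSFORM:P3(v=0,ok=F), EMIT:-] out:P2(v=0); in:P5
Tick 7: [PARSE:-, VALIDATE:P5(v=6,ok=F), TRANSFORM:P4(v=52,ok=T), EMIT:P3(v=0,ok=F)] out:-; in:-
Tick 8: [PARSE:-, VALIDATE:-, TRANSFORM:P5(v=0,ok=F), EMIT:P4(v=52,ok=T)] out:P3(v=0); in:-
Tick 9: [PARSE:-, VALIDATE:-, TRANSFORM:-, EMIT:P5(v=0,ok=F)] out:P4(v=52); in:-
At end of tick 9: ['-', '-', '-', 'P5']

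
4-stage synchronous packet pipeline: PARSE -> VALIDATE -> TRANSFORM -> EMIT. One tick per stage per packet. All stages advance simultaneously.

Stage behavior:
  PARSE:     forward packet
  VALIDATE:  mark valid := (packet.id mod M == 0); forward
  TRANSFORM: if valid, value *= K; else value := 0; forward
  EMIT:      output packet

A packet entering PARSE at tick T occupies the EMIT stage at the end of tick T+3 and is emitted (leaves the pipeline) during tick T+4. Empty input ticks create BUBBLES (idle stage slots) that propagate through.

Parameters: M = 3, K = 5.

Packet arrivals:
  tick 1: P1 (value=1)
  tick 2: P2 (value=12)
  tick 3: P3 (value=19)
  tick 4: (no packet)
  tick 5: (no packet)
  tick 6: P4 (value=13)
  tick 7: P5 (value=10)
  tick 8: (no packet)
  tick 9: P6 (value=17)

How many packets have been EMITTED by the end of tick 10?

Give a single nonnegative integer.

Tick 1: [PARSE:P1(v=1,ok=F), VALIDATE:-, TRANSFORM:-, EMIT:-] out:-; in:P1
Tick 2: [PARSE:P2(v=12,ok=F), VALIDATE:P1(v=1,ok=F), TRANSFORM:-, EMIT:-] out:-; in:P2
Tick 3: [PARSE:P3(v=19,ok=F), VALIDATE:P2(v=12,ok=F), TRANSFORM:P1(v=0,ok=F), EMIT:-] out:-; in:P3
Tick 4: [PARSE:-, VALIDATE:P3(v=19,ok=T), TRANSFORM:P2(v=0,ok=F), EMIT:P1(v=0,ok=F)] out:-; in:-
Tick 5: [PARSE:-, VALIDATE:-, TRANSFORM:P3(v=95,ok=T), EMIT:P2(v=0,ok=F)] out:P1(v=0); in:-
Tick 6: [PARSE:P4(v=13,ok=F), VALIDATE:-, TRANSFORM:-, EMIT:P3(v=95,ok=T)] out:P2(v=0); in:P4
Tick 7: [PARSE:P5(v=10,ok=F), VALIDATE:P4(v=13,ok=F), TRANSFORM:-, EMIT:-] out:P3(v=95); in:P5
Tick 8: [PARSE:-, VALIDATE:P5(v=10,ok=F), TRANSFORM:P4(v=0,ok=F), EMIT:-] out:-; in:-
Tick 9: [PARSE:P6(v=17,ok=F), VALIDATE:-, TRANSFORM:P5(v=0,ok=F), EMIT:P4(v=0,ok=F)] out:-; in:P6
Tick 10: [PARSE:-, VALIDATE:P6(v=17,ok=T), TRANSFORM:-, EMIT:P5(v=0,ok=F)] out:P4(v=0); in:-
Emitted by tick 10: ['P1', 'P2', 'P3', 'P4']

Answer: 4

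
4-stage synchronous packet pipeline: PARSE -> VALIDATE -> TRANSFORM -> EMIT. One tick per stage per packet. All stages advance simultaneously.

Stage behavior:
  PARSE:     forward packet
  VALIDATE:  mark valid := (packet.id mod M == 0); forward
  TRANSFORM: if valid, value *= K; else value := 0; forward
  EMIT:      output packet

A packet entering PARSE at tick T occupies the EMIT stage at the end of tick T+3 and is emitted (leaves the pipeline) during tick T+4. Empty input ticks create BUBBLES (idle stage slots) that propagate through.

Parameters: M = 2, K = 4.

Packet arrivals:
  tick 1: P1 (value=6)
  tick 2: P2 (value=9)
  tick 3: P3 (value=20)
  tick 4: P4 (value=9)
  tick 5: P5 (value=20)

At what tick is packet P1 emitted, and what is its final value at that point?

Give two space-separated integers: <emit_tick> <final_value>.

Answer: 5 0

Derivation:
Tick 1: [PARSE:P1(v=6,ok=F), VALIDATE:-, TRANSFORM:-, EMIT:-] out:-; in:P1
Tick 2: [PARSE:P2(v=9,ok=F), VALIDATE:P1(v=6,ok=F), TRANSFORM:-, EMIT:-] out:-; in:P2
Tick 3: [PARSE:P3(v=20,ok=F), VALIDATE:P2(v=9,ok=T), TRANSFORM:P1(v=0,ok=F), EMIT:-] out:-; in:P3
Tick 4: [PARSE:P4(v=9,ok=F), VALIDATE:P3(v=20,ok=F), TRANSFORM:P2(v=36,ok=T), EMIT:P1(v=0,ok=F)] out:-; in:P4
Tick 5: [PARSE:P5(v=20,ok=F), VALIDATE:P4(v=9,ok=T), TRANSFORM:P3(v=0,ok=F), EMIT:P2(v=36,ok=T)] out:P1(v=0); in:P5
Tick 6: [PARSE:-, VALIDATE:P5(v=20,ok=F), TRANSFORM:P4(v=36,ok=T), EMIT:P3(v=0,ok=F)] out:P2(v=36); in:-
Tick 7: [PARSE:-, VALIDATE:-, TRANSFORM:P5(v=0,ok=F), EMIT:P4(v=36,ok=T)] out:P3(v=0); in:-
Tick 8: [PARSE:-, VALIDATE:-, TRANSFORM:-, EMIT:P5(v=0,ok=F)] out:P4(v=36); in:-
Tick 9: [PARSE:-, VALIDATE:-, TRANSFORM:-, EMIT:-] out:P5(v=0); in:-
P1: arrives tick 1, valid=False (id=1, id%2=1), emit tick 5, final value 0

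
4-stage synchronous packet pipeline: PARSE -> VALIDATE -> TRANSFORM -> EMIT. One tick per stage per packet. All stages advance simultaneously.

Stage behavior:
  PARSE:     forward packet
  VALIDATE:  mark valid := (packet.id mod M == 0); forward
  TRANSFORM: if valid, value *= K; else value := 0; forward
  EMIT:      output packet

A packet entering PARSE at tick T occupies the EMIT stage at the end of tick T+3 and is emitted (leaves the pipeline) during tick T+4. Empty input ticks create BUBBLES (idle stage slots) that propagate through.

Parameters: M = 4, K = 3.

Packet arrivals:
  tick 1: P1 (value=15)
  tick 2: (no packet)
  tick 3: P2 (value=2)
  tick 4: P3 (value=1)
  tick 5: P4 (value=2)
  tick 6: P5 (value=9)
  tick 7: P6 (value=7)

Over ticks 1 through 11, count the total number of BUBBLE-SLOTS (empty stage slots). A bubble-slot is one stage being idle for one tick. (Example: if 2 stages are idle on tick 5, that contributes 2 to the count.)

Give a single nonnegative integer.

Answer: 20

Derivation:
Tick 1: [PARSE:P1(v=15,ok=F), VALIDATE:-, TRANSFORM:-, EMIT:-] out:-; bubbles=3
Tick 2: [PARSE:-, VALIDATE:P1(v=15,ok=F), TRANSFORM:-, EMIT:-] out:-; bubbles=3
Tick 3: [PARSE:P2(v=2,ok=F), VALIDATE:-, TRANSFORM:P1(v=0,ok=F), EMIT:-] out:-; bubbles=2
Tick 4: [PARSE:P3(v=1,ok=F), VALIDATE:P2(v=2,ok=F), TRANSFORM:-, EMIT:P1(v=0,ok=F)] out:-; bubbles=1
Tick 5: [PARSE:P4(v=2,ok=F), VALIDATE:P3(v=1,ok=F), TRANSFORM:P2(v=0,ok=F), EMIT:-] out:P1(v=0); bubbles=1
Tick 6: [PARSE:P5(v=9,ok=F), VALIDATE:P4(v=2,ok=T), TRANSFORM:P3(v=0,ok=F), EMIT:P2(v=0,ok=F)] out:-; bubbles=0
Tick 7: [PARSE:P6(v=7,ok=F), VALIDATE:P5(v=9,ok=F), TRANSFORM:P4(v=6,ok=T), EMIT:P3(v=0,ok=F)] out:P2(v=0); bubbles=0
Tick 8: [PARSE:-, VALIDATE:P6(v=7,ok=F), TRANSFORM:P5(v=0,ok=F), EMIT:P4(v=6,ok=T)] out:P3(v=0); bubbles=1
Tick 9: [PARSE:-, VALIDATE:-, TRANSFORM:P6(v=0,ok=F), EMIT:P5(v=0,ok=F)] out:P4(v=6); bubbles=2
Tick 10: [PARSE:-, VALIDATE:-, TRANSFORM:-, EMIT:P6(v=0,ok=F)] out:P5(v=0); bubbles=3
Tick 11: [PARSE:-, VALIDATE:-, TRANSFORM:-, EMIT:-] out:P6(v=0); bubbles=4
Total bubble-slots: 20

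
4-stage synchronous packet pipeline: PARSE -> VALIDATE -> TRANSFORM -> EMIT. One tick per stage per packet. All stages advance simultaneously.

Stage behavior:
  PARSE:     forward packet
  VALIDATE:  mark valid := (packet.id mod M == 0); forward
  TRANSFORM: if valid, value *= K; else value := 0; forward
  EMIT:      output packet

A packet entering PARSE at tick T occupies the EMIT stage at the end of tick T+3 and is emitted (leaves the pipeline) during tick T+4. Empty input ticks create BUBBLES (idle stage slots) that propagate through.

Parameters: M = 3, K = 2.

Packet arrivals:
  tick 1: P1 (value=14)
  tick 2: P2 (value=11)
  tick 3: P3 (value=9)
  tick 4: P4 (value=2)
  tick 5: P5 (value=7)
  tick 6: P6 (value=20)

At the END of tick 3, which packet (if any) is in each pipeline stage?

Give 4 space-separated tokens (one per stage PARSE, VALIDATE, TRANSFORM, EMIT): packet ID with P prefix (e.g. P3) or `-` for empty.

Tick 1: [PARSE:P1(v=14,ok=F), VALIDATE:-, TRANSFORM:-, EMIT:-] out:-; in:P1
Tick 2: [PARSE:P2(v=11,ok=F), VALIDATE:P1(v=14,ok=F), TRANSFORM:-, EMIT:-] out:-; in:P2
Tick 3: [PARSE:P3(v=9,ok=F), VALIDATE:P2(v=11,ok=F), TRANSFORM:P1(v=0,ok=F), EMIT:-] out:-; in:P3
At end of tick 3: ['P3', 'P2', 'P1', '-']

Answer: P3 P2 P1 -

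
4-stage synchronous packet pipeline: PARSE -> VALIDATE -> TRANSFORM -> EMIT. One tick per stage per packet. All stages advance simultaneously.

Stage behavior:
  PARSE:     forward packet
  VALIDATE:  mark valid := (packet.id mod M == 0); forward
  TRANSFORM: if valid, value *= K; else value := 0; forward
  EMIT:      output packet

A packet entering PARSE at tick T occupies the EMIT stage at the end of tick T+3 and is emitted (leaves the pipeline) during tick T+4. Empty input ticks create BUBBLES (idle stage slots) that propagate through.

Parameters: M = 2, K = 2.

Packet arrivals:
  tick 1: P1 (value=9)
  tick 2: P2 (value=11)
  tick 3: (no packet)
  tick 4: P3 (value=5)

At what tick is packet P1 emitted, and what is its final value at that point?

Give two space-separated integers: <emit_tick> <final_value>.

Tick 1: [PARSE:P1(v=9,ok=F), VALIDATE:-, TRANSFORM:-, EMIT:-] out:-; in:P1
Tick 2: [PARSE:P2(v=11,ok=F), VALIDATE:P1(v=9,ok=F), TRANSFORM:-, EMIT:-] out:-; in:P2
Tick 3: [PARSE:-, VALIDATE:P2(v=11,ok=T), TRANSFORM:P1(v=0,ok=F), EMIT:-] out:-; in:-
Tick 4: [PARSE:P3(v=5,ok=F), VALIDATE:-, TRANSFORM:P2(v=22,ok=T), EMIT:P1(v=0,ok=F)] out:-; in:P3
Tick 5: [PARSE:-, VALIDATE:P3(v=5,ok=F), TRANSFORM:-, EMIT:P2(v=22,ok=T)] out:P1(v=0); in:-
Tick 6: [PARSE:-, VALIDATE:-, TRANSFORM:P3(v=0,ok=F), EMIT:-] out:P2(v=22); in:-
Tick 7: [PARSE:-, VALIDATE:-, TRANSFORM:-, EMIT:P3(v=0,ok=F)] out:-; in:-
Tick 8: [PARSE:-, VALIDATE:-, TRANSFORM:-, EMIT:-] out:P3(v=0); in:-
P1: arrives tick 1, valid=False (id=1, id%2=1), emit tick 5, final value 0

Answer: 5 0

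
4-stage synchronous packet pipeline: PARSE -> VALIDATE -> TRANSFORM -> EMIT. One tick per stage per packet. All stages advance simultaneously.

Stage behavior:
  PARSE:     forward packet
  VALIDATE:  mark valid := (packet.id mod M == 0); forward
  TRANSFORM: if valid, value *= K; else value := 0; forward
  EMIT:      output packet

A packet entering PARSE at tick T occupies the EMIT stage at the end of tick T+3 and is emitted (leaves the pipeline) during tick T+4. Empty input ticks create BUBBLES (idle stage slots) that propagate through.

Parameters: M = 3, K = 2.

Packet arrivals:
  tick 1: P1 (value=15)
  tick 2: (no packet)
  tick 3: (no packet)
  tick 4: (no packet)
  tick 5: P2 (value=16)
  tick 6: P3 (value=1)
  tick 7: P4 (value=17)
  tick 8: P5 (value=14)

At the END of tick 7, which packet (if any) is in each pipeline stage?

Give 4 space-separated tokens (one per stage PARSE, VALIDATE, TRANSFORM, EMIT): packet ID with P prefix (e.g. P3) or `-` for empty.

Answer: P4 P3 P2 -

Derivation:
Tick 1: [PARSE:P1(v=15,ok=F), VALIDATE:-, TRANSFORM:-, EMIT:-] out:-; in:P1
Tick 2: [PARSE:-, VALIDATE:P1(v=15,ok=F), TRANSFORM:-, EMIT:-] out:-; in:-
Tick 3: [PARSE:-, VALIDATE:-, TRANSFORM:P1(v=0,ok=F), EMIT:-] out:-; in:-
Tick 4: [PARSE:-, VALIDATE:-, TRANSFORM:-, EMIT:P1(v=0,ok=F)] out:-; in:-
Tick 5: [PARSE:P2(v=16,ok=F), VALIDATE:-, TRANSFORM:-, EMIT:-] out:P1(v=0); in:P2
Tick 6: [PARSE:P3(v=1,ok=F), VALIDATE:P2(v=16,ok=F), TRANSFORM:-, EMIT:-] out:-; in:P3
Tick 7: [PARSE:P4(v=17,ok=F), VALIDATE:P3(v=1,ok=T), TRANSFORM:P2(v=0,ok=F), EMIT:-] out:-; in:P4
At end of tick 7: ['P4', 'P3', 'P2', '-']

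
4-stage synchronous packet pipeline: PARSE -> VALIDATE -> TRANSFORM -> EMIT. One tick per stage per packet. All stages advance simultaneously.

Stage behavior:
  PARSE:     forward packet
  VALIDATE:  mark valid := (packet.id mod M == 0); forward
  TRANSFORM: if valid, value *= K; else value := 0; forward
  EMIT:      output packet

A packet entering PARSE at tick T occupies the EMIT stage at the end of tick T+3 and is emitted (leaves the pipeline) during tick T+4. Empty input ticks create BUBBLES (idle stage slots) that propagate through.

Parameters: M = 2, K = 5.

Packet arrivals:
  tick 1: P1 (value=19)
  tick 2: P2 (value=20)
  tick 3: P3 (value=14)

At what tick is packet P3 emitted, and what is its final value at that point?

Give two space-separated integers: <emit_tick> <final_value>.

Answer: 7 0

Derivation:
Tick 1: [PARSE:P1(v=19,ok=F), VALIDATE:-, TRANSFORM:-, EMIT:-] out:-; in:P1
Tick 2: [PARSE:P2(v=20,ok=F), VALIDATE:P1(v=19,ok=F), TRANSFORM:-, EMIT:-] out:-; in:P2
Tick 3: [PARSE:P3(v=14,ok=F), VALIDATE:P2(v=20,ok=T), TRANSFORM:P1(v=0,ok=F), EMIT:-] out:-; in:P3
Tick 4: [PARSE:-, VALIDATE:P3(v=14,ok=F), TRANSFORM:P2(v=100,ok=T), EMIT:P1(v=0,ok=F)] out:-; in:-
Tick 5: [PARSE:-, VALIDATE:-, TRANSFORM:P3(v=0,ok=F), EMIT:P2(v=100,ok=T)] out:P1(v=0); in:-
Tick 6: [PARSE:-, VALIDATE:-, TRANSFORM:-, EMIT:P3(v=0,ok=F)] out:P2(v=100); in:-
Tick 7: [PARSE:-, VALIDATE:-, TRANSFORM:-, EMIT:-] out:P3(v=0); in:-
P3: arrives tick 3, valid=False (id=3, id%2=1), emit tick 7, final value 0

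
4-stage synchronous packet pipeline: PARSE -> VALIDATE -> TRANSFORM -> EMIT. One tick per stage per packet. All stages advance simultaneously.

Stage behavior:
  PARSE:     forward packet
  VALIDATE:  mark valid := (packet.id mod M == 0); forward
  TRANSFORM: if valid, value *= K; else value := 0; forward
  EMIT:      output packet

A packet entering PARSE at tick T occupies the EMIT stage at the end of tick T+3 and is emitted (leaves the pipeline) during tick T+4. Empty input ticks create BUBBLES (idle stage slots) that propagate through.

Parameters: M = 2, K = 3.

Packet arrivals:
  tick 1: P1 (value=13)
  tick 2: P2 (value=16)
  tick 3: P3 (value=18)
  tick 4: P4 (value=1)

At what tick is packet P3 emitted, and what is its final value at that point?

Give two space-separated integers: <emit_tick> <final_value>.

Answer: 7 0

Derivation:
Tick 1: [PARSE:P1(v=13,ok=F), VALIDATE:-, TRANSFORM:-, EMIT:-] out:-; in:P1
Tick 2: [PARSE:P2(v=16,ok=F), VALIDATE:P1(v=13,ok=F), TRANSFORM:-, EMIT:-] out:-; in:P2
Tick 3: [PARSE:P3(v=18,ok=F), VALIDATE:P2(v=16,ok=T), TRANSFORM:P1(v=0,ok=F), EMIT:-] out:-; in:P3
Tick 4: [PARSE:P4(v=1,ok=F), VALIDATE:P3(v=18,ok=F), TRANSFORM:P2(v=48,ok=T), EMIT:P1(v=0,ok=F)] out:-; in:P4
Tick 5: [PARSE:-, VALIDATE:P4(v=1,ok=T), TRANSFORM:P3(v=0,ok=F), EMIT:P2(v=48,ok=T)] out:P1(v=0); in:-
Tick 6: [PARSE:-, VALIDATE:-, TRANSFORM:P4(v=3,ok=T), EMIT:P3(v=0,ok=F)] out:P2(v=48); in:-
Tick 7: [PARSE:-, VALIDATE:-, TRANSFORM:-, EMIT:P4(v=3,ok=T)] out:P3(v=0); in:-
Tick 8: [PARSE:-, VALIDATE:-, TRANSFORM:-, EMIT:-] out:P4(v=3); in:-
P3: arrives tick 3, valid=False (id=3, id%2=1), emit tick 7, final value 0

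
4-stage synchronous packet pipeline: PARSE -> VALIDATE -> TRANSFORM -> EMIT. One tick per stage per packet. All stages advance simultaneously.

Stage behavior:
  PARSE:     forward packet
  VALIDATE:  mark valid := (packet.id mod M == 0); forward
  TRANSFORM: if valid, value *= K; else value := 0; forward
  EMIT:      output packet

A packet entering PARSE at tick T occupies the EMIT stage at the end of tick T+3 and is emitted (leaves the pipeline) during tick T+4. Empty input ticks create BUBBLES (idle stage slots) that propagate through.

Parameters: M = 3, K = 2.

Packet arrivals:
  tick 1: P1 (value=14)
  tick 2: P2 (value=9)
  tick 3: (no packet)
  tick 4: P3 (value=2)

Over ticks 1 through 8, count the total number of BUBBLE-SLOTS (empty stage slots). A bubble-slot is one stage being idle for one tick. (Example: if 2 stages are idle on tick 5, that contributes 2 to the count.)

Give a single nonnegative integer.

Answer: 20

Derivation:
Tick 1: [PARSE:P1(v=14,ok=F), VALIDATE:-, TRANSFORM:-, EMIT:-] out:-; bubbles=3
Tick 2: [PARSE:P2(v=9,ok=F), VALIDATE:P1(v=14,ok=F), TRANSFORM:-, EMIT:-] out:-; bubbles=2
Tick 3: [PARSE:-, VALIDATE:P2(v=9,ok=F), TRANSFORM:P1(v=0,ok=F), EMIT:-] out:-; bubbles=2
Tick 4: [PARSE:P3(v=2,ok=F), VALIDATE:-, TRANSFORM:P2(v=0,ok=F), EMIT:P1(v=0,ok=F)] out:-; bubbles=1
Tick 5: [PARSE:-, VALIDATE:P3(v=2,ok=T), TRANSFORM:-, EMIT:P2(v=0,ok=F)] out:P1(v=0); bubbles=2
Tick 6: [PARSE:-, VALIDATE:-, TRANSFORM:P3(v=4,ok=T), EMIT:-] out:P2(v=0); bubbles=3
Tick 7: [PARSE:-, VALIDATE:-, TRANSFORM:-, EMIT:P3(v=4,ok=T)] out:-; bubbles=3
Tick 8: [PARSE:-, VALIDATE:-, TRANSFORM:-, EMIT:-] out:P3(v=4); bubbles=4
Total bubble-slots: 20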